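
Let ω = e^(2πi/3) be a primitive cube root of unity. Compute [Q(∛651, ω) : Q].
[Q(∛651, ω) : Q] = 6

[Q(∛651):Q] = 3 (min poly x^3 - 651, irreducible since 651 is not a perfect cube). [Q(ω):Q] = 2 (min poly x^2 + x + 1). Since Q(∛651) ⊂ R and ω ∉ R, we have ω ∉ Q(∛651), so x^2 + x + 1 remains irreducible over Q(∛651) and [Q(∛651, ω) : Q(∛651)] = 2. By the tower law, [Q(∛651, ω) : Q] = 3 · 2 = 6. (In fact Q(∛651, ω) is the splitting field of x^3 - 651 over Q.)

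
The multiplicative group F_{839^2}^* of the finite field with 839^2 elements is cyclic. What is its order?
|F_{839^2}^*| = 703920

F_{839^2} has 839^2 = 703921 elements; its multiplicative group consists of all nonzero elements, so |F_{839^2}^*| = 703921 - 1 = 703920. (It is cyclic since any finite subgroup of the multiplicative group of a field is cyclic.)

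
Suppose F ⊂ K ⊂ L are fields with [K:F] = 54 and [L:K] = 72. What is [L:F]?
[L:F] = 3888

The tower law says that for any tower of field extensions F ⊂ K ⊂ L with finite degrees, [L:F] = [L:K] · [K:F]. Here this gives [L:F] = 72 · 54 = 3888.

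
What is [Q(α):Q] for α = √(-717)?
[Q(α):Q] = 2

[Q(α):Q] equals the degree of the minimal polynomial of α. Here α^2 = -717 and x^2 + 717 is irreducible (d = -717 is squarefree, ≠ 1, hence not a square), so deg(m_α) = 2. Thus [Q(α):Q] = 2.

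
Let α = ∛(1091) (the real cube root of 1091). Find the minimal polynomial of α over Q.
m_α(x) = x^3 - 1091

α satisfies α^3 = 1091, so x^3 - 1091 annihilates α. By the rational root test, a rational root p/q (in lowest terms) of x^3 - 1091 would satisfy p^3 = 1091 q^3, forcing q = 1 and p^3 = 1091; but 1091 is not a perfect cube, contradiction. A monic cubic over Q with no rational root is irreducible (any nontrivial factorization would include a linear factor). Hence x^3 - 1091 is the minimal polynomial of α, and in particular [Q(α):Q] = 3.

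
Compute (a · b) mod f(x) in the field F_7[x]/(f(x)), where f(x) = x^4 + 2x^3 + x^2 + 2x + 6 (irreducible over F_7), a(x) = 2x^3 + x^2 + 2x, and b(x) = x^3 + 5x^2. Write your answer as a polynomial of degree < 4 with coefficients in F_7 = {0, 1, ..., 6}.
a · b ≡ 3x^3 + 4x^2 + 4x + 5 (mod f(x))

Multiply in F_7[x]: a(x)·b(x) = (2x^3 + x^2 + 2x)·(x^3 + 5x^2) = 2x^6 + 4x^5 + 3x^3. This has degree ≥ 4, so divide by f(x) over F_7: 2x^6 + 4x^5 + 3x^3 = (2x^2 + 5)·(x^4 + 2x^3 + x^2 + 2x + 6) + (3x^3 + 4x^2 + 4x + 5). Hence a·b ≡ 3x^3 + 4x^2 + 4x + 5 (mod f). (F_7[x]/(f) is a field with 7^4 = 2401 elements since f is irreducible of degree 4.)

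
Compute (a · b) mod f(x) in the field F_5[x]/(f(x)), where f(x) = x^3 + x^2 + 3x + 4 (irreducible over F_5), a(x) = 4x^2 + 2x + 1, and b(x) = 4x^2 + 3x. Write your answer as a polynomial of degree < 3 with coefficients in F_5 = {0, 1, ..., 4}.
a · b ≡ 3x^2 + 2x + 4 (mod f(x))

Multiply in F_5[x]: a(x)·b(x) = (4x^2 + 2x + 1)·(4x^2 + 3x) = x^4 + 3x. This has degree ≥ 3, so divide by f(x) over F_5: x^4 + 3x = (x + 4)·(x^3 + x^2 + 3x + 4) + (3x^2 + 2x + 4). Hence a·b ≡ 3x^2 + 2x + 4 (mod f). (F_5[x]/(f) is a field with 5^3 = 125 elements since f is irreducible of degree 3.)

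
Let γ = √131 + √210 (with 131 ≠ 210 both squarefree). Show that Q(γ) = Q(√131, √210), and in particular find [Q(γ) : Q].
[Q(γ) : Q] = 4 (equivalently, Q(γ) = Q(√131, √210))

Obviously Q(γ) ⊆ Q(√131, √210), and [Q(√131, √210):Q] = 4 (since 131, 210 are distinct squarefree integers > 1 with 27510 not a perfect square). To show equality we compute the minimal polynomial of γ. From γ = √131 + √210: γ^2 = 131 + 2√(27510) + 210 = 341 + 2√(27510), so γ^2 - 341 = 2√(27510); squaring, (γ^2 - 341)^2 = 4·27510, i.e. γ^4 - 682γ^2 + 116281 - 110040 = 0, i.e. γ^4 - 682γ^2 + 6241 = 0. So γ is a root of x^4 - 682x^2 + 6241. This polynomial is irreducible over Q: it has no rational root (each ±√131 ± √210 is irrational), and any factorization into two quadratics over Q would force √(27510) ∈ Q (pairing opposite roots) or √131, √210 ∈ Q (other pairings), all impossible. Hence [Q(γ):Q] = 4 = [Q(√131, √210):Q], so Q(γ) = Q(√131, √210).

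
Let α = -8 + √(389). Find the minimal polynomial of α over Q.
m_α(x) = x^2 + 16x - 325

From α + 8 = √(389), squaring gives (α + 8)^2 = 389, i.e. α^2 + 16α + 64 = 389, so α^2 + 16α - 325 = 0. The discriminant of x^2 + 16x - 325 is (16)^2 - 4·(-325) = 256 + 1300 = 1556, and 4·(389) is not a perfect square in Q since 389 is squarefree and ≠ 1. Hence x^2 + 16x - 325 is irreducible over Q and is the minimal polynomial of α.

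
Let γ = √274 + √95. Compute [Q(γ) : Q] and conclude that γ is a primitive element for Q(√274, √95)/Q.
[Q(γ) : Q] = 4 (equivalently, Q(γ) = Q(√274, √95))

Obviously Q(γ) ⊆ Q(√274, √95), and [Q(√274, √95):Q] = 4 (since 274, 95 are distinct squarefree integers > 1 with 26030 not a perfect square). To show equality we compute the minimal polynomial of γ. From γ = √274 + √95: γ^2 = 274 + 2√(26030) + 95 = 369 + 2√(26030), so γ^2 - 369 = 2√(26030); squaring, (γ^2 - 369)^2 = 4·26030, i.e. γ^4 - 738γ^2 + 136161 - 104120 = 0, i.e. γ^4 - 738γ^2 + 32041 = 0. So γ is a root of x^4 - 738x^2 + 32041. This polynomial is irreducible over Q: it has no rational root (each ±√274 ± √95 is irrational), and any factorization into two quadratics over Q would force √(26030) ∈ Q (pairing opposite roots) or √274, √95 ∈ Q (other pairings), all impossible. Hence [Q(γ):Q] = 4 = [Q(√274, √95):Q], so Q(γ) = Q(√274, √95).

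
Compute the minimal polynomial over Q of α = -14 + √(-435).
m_α(x) = x^2 + 28x + 631

From α + 14 = √(-435), squaring gives (α + 14)^2 = -435, i.e. α^2 + 28α + 196 = -435, so α^2 + 28α + 631 = 0. The discriminant of x^2 + 28x + 631 is (28)^2 - 4·(631) = 784 - 2524 = -1740, and 4·(-435) is not a perfect square in Q since -435 is squarefree and ≠ 1. Hence x^2 + 28x + 631 is irreducible over Q and is the minimal polynomial of α.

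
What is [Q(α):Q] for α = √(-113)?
[Q(α):Q] = 2

[Q(α):Q] equals the degree of the minimal polynomial of α. Here α^2 = -113 and x^2 + 113 is irreducible (d = -113 is squarefree, ≠ 1, hence not a square), so deg(m_α) = 2. Thus [Q(α):Q] = 2.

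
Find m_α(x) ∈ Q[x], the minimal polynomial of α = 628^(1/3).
m_α(x) = x^3 - 628

α satisfies α^3 = 628, so x^3 - 628 annihilates α. By the rational root test, a rational root p/q (in lowest terms) of x^3 - 628 would satisfy p^3 = 628 q^3, forcing q = 1 and p^3 = 628; but 628 is not a perfect cube, contradiction. A monic cubic over Q with no rational root is irreducible (any nontrivial factorization would include a linear factor). Hence x^3 - 628 is the minimal polynomial of α, and in particular [Q(α):Q] = 3.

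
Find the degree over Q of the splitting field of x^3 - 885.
[K : Q] = 6

The roots of x^3 - 885 are ∛885, ω∛885, ω^2∛885 where ω = e^(2πi/3) is a primitive cube root of unity, so K = Q(∛885, ω). Now [Q(∛885):Q] = 3 (since 885 is not a perfect cube, x^3 - 885 is irreducible) and [Q(ω):Q] = 2. Both 2 and 3 divide [K:Q], and [K:Q] ≤ 3·2 = 6, so [K:Q] = 6. (Equivalently: Q(∛885) ⊂ R but ω ∉ R, so [K : Q(∛885)] = 2.)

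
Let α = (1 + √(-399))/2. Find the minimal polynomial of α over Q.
m_α(x) = x^2 - x + 100

From 2α - 1 = √(-399), squaring gives (2α - 1)^2 = -399, i.e. 4α^2 - 4α + 1 = -399, so α^2 - α + (1 + 399)/4 = 0. Since -399 ≡ 1 (mod 4), (1 + 399)/4 = 100 ∈ Z. The polynomial x^2 - x + 100 has discriminant 1 - 4·(100) = -399, which is not a perfect square in Q (d = -399 is squarefree and ≠ 1), so x^2 - x + 100 is irreducible over Q. It is the minimal polynomial of α.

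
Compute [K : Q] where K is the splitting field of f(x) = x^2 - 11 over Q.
[K : Q] = 2

f(x) = x^2 - 11 factors as (x - √11)(x + √11). The splitting field is K = Q(√11). Since 11 is squarefree and > 1, it is not a perfect square, so x^2 - 11 is irreducible over Q and [Q(√11) : Q] = 2. Hence [K : Q] = 2.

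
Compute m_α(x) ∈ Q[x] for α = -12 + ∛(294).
m_α(x) = x^3 + 36x^2 + 432x + 1434

Set β = α + 12 = ∛(294), so β^3 = 294. Then (α + 12)^3 - 294 = 0, i.e. α is a root of g(x) = (x + 12)^3 - 294 = x^3 + 36x^2 + 432x + 1434. Since g(x) = h(x + 12) where h(x) = x^3 - 294, and h is irreducible over Q (because 294 is not a perfect cube, so h has no rational root, and a monic cubic with no rational root is irreducible), g is also irreducible (irreducibility is preserved under the substitution x → x + 12). Hence m_α(x) = x^3 + 36x^2 + 432x + 1434.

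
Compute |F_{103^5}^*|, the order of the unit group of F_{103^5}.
|F_{103^5}^*| = 11592740742

F_{103^5} has 103^5 = 11592740743 elements; its multiplicative group consists of all nonzero elements, so |F_{103^5}^*| = 11592740743 - 1 = 11592740742. (It is cyclic since any finite subgroup of the multiplicative group of a field is cyclic.)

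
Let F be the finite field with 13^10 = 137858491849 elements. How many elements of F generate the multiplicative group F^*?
There are φ(137858491848) = 35791392000 primitive elements

F_q^* is cyclic of order q - 1 = 137858491848. A cyclic group of order m has exactly φ(m) generators. Here m = 137858491848 = 2^3 · 3 · 7 · 11 · 2411 · 30941, so the number of primitive elements is φ(137858491848) = 35791392000.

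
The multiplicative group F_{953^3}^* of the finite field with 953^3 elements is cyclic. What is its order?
|F_{953^3}^*| = 865523176

F_{953^3} has 953^3 = 865523177 elements; its multiplicative group consists of all nonzero elements, so |F_{953^3}^*| = 865523177 - 1 = 865523176. (It is cyclic since any finite subgroup of the multiplicative group of a field is cyclic.)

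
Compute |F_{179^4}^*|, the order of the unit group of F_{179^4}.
|F_{179^4}^*| = 1026625680

F_{179^4} has 179^4 = 1026625681 elements; its multiplicative group consists of all nonzero elements, so |F_{179^4}^*| = 1026625681 - 1 = 1026625680. (It is cyclic since any finite subgroup of the multiplicative group of a field is cyclic.)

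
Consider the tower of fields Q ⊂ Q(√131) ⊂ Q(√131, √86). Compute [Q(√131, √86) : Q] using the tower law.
[Q(√131, √86) : Q] = 4

[Q(√131):Q] = 2 (min poly x^2 - 131, irreducible since 131 is squarefree > 1). For the top step, suppose √86 ∈ Q(√131), say √86 = c + d√131 with c, d ∈ Q. Squaring: 86 = c^2 + 131d^2 + 2cd√131. Since √131 ∉ Q this forces 2cd = 0. If d = 0 then √86 = c ∈ Q, contradicting 86 squarefree > 1. If c = 0 then 86 = 131d^2, so 131·86 = (131d)^2 is a perfect square in Q — but 131·86 = 11266 is not a perfect square (since 131 and 86 are distinct squarefree integers). Contradiction. Hence √86 ∉ Q(√131), so x^2 - 86 stays irreducible over Q(√131) and [Q(√131, √86) : Q(√131)] = 2. By the tower law, [Q(√131, √86) : Q] = 2 · 2 = 4.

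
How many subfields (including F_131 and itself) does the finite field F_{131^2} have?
F_{131^2} has 2 subfields

The subfields of F_{p^n} are exactly the fields F_{p^d} for d | n (each is the fixed field of the unique index-d subgroup of Gal(F_{p^n}/F_p) ≅ Z/nZ). The divisors of n = 2 are {1, 2}, giving 2 subfields: F_{131^1}, F_{131^2}.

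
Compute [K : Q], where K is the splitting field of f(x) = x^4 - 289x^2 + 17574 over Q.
[K : Q] = 4

Solving the quadratic in x^2: x^2 = (289 ± √(289^2 - 4·17574))/2 = (289 ± √13225)/2 = (289 ± 115)/2, giving x^2 = 202 or x^2 = 87. So f(x) = (x^2 - 202)(x^2 - 87) and the roots of f are ±√202, ±√87. Hence the splitting field is K = Q(√202, √87). Since 202 and 87 are distinct squarefree integers > 1, their product 17574 is not a perfect square, so √87 ∉ Q(√202). By the tower law [K:Q] = [Q(√202,√87):Q(√202)] · [Q(√202):Q] = 2 · 2 = 4.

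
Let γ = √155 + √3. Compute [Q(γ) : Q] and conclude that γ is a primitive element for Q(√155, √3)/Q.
[Q(γ) : Q] = 4 (equivalently, Q(γ) = Q(√155, √3))

Obviously Q(γ) ⊆ Q(√155, √3), and [Q(√155, √3):Q] = 4 (since 155, 3 are distinct squarefree integers > 1 with 465 not a perfect square). To show equality we compute the minimal polynomial of γ. From γ = √155 + √3: γ^2 = 155 + 2√(465) + 3 = 158 + 2√(465), so γ^2 - 158 = 2√(465); squaring, (γ^2 - 158)^2 = 4·465, i.e. γ^4 - 316γ^2 + 24964 - 1860 = 0, i.e. γ^4 - 316γ^2 + 23104 = 0. So γ is a root of x^4 - 316x^2 + 23104. This polynomial is irreducible over Q: it has no rational root (each ±√155 ± √3 is irrational), and any factorization into two quadratics over Q would force √(465) ∈ Q (pairing opposite roots) or √155, √3 ∈ Q (other pairings), all impossible. Hence [Q(γ):Q] = 4 = [Q(√155, √3):Q], so Q(γ) = Q(√155, √3).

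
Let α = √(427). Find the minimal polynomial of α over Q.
m_α(x) = x^2 - 427

α satisfies α^2 - 427 = 0, so x^2 - 427 annihilates α. Since d = 427 is squarefree and ≠ 1, it is not a perfect square in Q, so x^2 - 427 has no rational root and is therefore irreducible over Q (a degree-2 polynomial over a field is irreducible iff it has no root). Hence m_α(x) = x^2 - 427.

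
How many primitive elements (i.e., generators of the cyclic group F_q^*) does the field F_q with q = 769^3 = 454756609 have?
There are φ(454756608) = 146672640 primitive elements

F_q^* is cyclic of order q - 1 = 454756608. A cyclic group of order m has exactly φ(m) generators. Here m = 454756608 = 2^8 · 3^2 · 31 · 6367, so the number of primitive elements is φ(454756608) = 146672640.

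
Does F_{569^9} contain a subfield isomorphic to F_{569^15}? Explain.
No: F_{569^15} is not a subfield of F_{569^9}

F_{p^m} embeds in F_{p^n} iff m | n. Here 15 ∤ 9 (since 9 = 0·15 + 9 with remainder 9 ≠ 0), so F_{569^15} is not a subfield of F_{569^9}. Equivalently: if it were, the tower law would give 15 = [F_{569^15}:F_569] dividing [F_{569^9}:F_569] = 9, contradiction.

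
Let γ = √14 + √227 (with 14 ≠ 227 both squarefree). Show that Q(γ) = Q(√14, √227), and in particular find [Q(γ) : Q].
[Q(γ) : Q] = 4 (equivalently, Q(γ) = Q(√14, √227))

Obviously Q(γ) ⊆ Q(√14, √227), and [Q(√14, √227):Q] = 4 (since 14, 227 are distinct squarefree integers > 1 with 3178 not a perfect square). To show equality we compute the minimal polynomial of γ. From γ = √14 + √227: γ^2 = 14 + 2√(3178) + 227 = 241 + 2√(3178), so γ^2 - 241 = 2√(3178); squaring, (γ^2 - 241)^2 = 4·3178, i.e. γ^4 - 482γ^2 + 58081 - 12712 = 0, i.e. γ^4 - 482γ^2 + 45369 = 0. So γ is a root of x^4 - 482x^2 + 45369. This polynomial is irreducible over Q: it has no rational root (each ±√14 ± √227 is irrational), and any factorization into two quadratics over Q would force √(3178) ∈ Q (pairing opposite roots) or √14, √227 ∈ Q (other pairings), all impossible. Hence [Q(γ):Q] = 4 = [Q(√14, √227):Q], so Q(γ) = Q(√14, √227).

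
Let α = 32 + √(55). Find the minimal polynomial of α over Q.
m_α(x) = x^2 - 64x + 969

From α - 32 = √(55), squaring gives (α - 32)^2 = 55, i.e. α^2 - 64α + 1024 = 55, so α^2 - 64α + 969 = 0. The discriminant of x^2 - 64x + 969 is (-64)^2 - 4·(969) = 4096 - 3876 = 220, and 4·(55) is not a perfect square in Q since 55 is squarefree and ≠ 1. Hence x^2 - 64x + 969 is irreducible over Q and is the minimal polynomial of α.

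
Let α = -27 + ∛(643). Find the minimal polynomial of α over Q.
m_α(x) = x^3 + 81x^2 + 2187x + 19040

Set β = α + 27 = ∛(643), so β^3 = 643. Then (α + 27)^3 - 643 = 0, i.e. α is a root of g(x) = (x + 27)^3 - 643 = x^3 + 81x^2 + 2187x + 19040. Since g(x) = h(x + 27) where h(x) = x^3 - 643, and h is irreducible over Q (because 643 is not a perfect cube, so h has no rational root, and a monic cubic with no rational root is irreducible), g is also irreducible (irreducibility is preserved under the substitution x → x + 27). Hence m_α(x) = x^3 + 81x^2 + 2187x + 19040.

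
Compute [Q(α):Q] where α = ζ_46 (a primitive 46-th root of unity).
[Q(α):Q] = 22

The minimal polynomial of ζ_46 over Q is the 46-th cyclotomic polynomial Φ_46(x), which is irreducible over Q and has degree φ(46) = 22. Hence [Q(α):Q] = φ(46) = 22.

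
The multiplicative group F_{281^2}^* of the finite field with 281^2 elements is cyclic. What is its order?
|F_{281^2}^*| = 78960

F_{281^2} has 281^2 = 78961 elements; its multiplicative group consists of all nonzero elements, so |F_{281^2}^*| = 78961 - 1 = 78960. (It is cyclic since any finite subgroup of the multiplicative group of a field is cyclic.)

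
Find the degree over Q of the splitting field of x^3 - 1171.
[K : Q] = 6

The roots of x^3 - 1171 are ∛1171, ω∛1171, ω^2∛1171 where ω = e^(2πi/3) is a primitive cube root of unity, so K = Q(∛1171, ω). Now [Q(∛1171):Q] = 3 (since 1171 is not a perfect cube, x^3 - 1171 is irreducible) and [Q(ω):Q] = 2. Both 2 and 3 divide [K:Q], and [K:Q] ≤ 3·2 = 6, so [K:Q] = 6. (Equivalently: Q(∛1171) ⊂ R but ω ∉ R, so [K : Q(∛1171)] = 2.)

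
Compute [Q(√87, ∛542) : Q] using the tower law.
[Q(√87, ∛542) : Q] = 6

Let L = Q(√87, ∛542). Since Q(√87) ⊂ L and [Q(√87):Q] = 2, the tower law gives 2 | [L:Q]. Likewise Q(∛542) ⊂ L with [Q(∛542):Q] = 3 (because 542 is not a perfect cube), so 3 | [L:Q]. As gcd(2,3) = 1, [L:Q] is divisible by 6. Conversely L is generated over Q by √87 and ∛542, so [L:Q] ≤ 2·3 = 6. Therefore [Q(√87, ∛542) : Q] = 6.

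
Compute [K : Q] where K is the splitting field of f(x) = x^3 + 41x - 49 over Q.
[K : Q] = 6

By the rational root test, any rational root of the monic integer polynomial f(x) = x^3 + 41x - 49 must be an integer dividing the constant term -49, i.e. one of ±{1, 7, 49}. Evaluating: f(1) = -7, f(-1) = -91, f(7) = 581, f(-7) = -679, f(49) = 119609, f(-49) = -119707; none is 0, so f has no rational root and is therefore irreducible over Q (a cubic with no linear factor over a field is irreducible). For an irreducible cubic, the Galois group is A_3 or S_3 according as the discriminant disc(f) = -4a^3 - 27b^2 = -4·(41)^3 - 27·(-49)^2 = -340511 is or is not a square in Q. Here disc(f) = -340511 is not a perfect square in Q, so the Galois group of f over Q is not contained in A_3 and must be all of S_3. The splitting field has degree |S_3| = 6 over Q, so [K : Q] = 6.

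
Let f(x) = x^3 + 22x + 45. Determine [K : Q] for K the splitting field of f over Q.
[K : Q] = 6

By the rational root test, any rational root of the monic integer polynomial f(x) = x^3 + 22x + 45 must be an integer dividing the constant term 45, i.e. one of ±{1, 3, 5, 9, 15, 45}. Evaluating: f(1) = 68, f(-1) = 22, f(3) = 138, f(-3) = -48, f(5) = 280, f(-5) = -190, f(9) = 972, f(-9) = -882, f(15) = 3750, f(-15) = -3660, f(45) = 92160, f(-45) = -92070; none is 0, so f has no rational root and is therefore irreducible over Q (a cubic with no linear factor over a field is irreducible). For an irreducible cubic, the Galois group is A_3 or S_3 according as the discriminant disc(f) = -4a^3 - 27b^2 = -4·(22)^3 - 27·(45)^2 = -97267 is or is not a square in Q. Here disc(f) = -97267 is not a perfect square in Q, so the Galois group of f over Q is not contained in A_3 and must be all of S_3. The splitting field has degree |S_3| = 6 over Q, so [K : Q] = 6.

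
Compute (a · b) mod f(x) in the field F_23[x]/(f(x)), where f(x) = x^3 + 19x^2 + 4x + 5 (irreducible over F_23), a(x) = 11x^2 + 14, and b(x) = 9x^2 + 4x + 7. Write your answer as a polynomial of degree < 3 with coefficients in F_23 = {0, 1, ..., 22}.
a · b ≡ 3x^2 + 9x + 14 (mod f(x))

Multiply in F_23[x]: a(x)·b(x) = (11x^2 + 14)·(9x^2 + 4x + 7) = 7x^4 + 21x^3 + 19x^2 + 10x + 6. This has degree ≥ 3, so divide by f(x) over F_23: 7x^4 + 21x^3 + 19x^2 + 10x + 6 = (7x + 3)·(x^3 + 19x^2 + 4x + 5) + (3x^2 + 9x + 14). Hence a·b ≡ 3x^2 + 9x + 14 (mod f). (F_23[x]/(f) is a field with 23^3 = 12167 elements since f is irreducible of degree 3.)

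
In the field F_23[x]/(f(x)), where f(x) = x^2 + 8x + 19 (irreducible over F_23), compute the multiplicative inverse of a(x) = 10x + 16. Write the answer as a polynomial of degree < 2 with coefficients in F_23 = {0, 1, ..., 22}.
a(x)^(-1) ≡ 18x + 14 (mod f(x))

Since f is irreducible over F_23, F_23[x]/(f) is a field and a(x) ≠ 0 has an inverse. Apply the extended Euclidean algorithm to f(x) and a(x) in F_23[x]: f(x) = (7x + 8)·a(x) + (6). The last nonzero remainder is the constant 6 = gcd(f, a) in F_23. Back-substituting through the division chain expresses 6 = s(x)·a(x) + t(x)·f(x) with s(x) ≡ 16x + 15 (mod f), so (16x + 15)·a(x) ≡ 6 (mod f). Multiplying by 6^(-1) ≡ 4 in F_23 gives a(x)^(-1) ≡ 4·(16x + 15) ≡ 18x + 14 (mod f). Check: (10x + 16)·(18x + 14) = 19x^2 + 14x + 17 ≡ 1 (mod x^2 + 8x + 19).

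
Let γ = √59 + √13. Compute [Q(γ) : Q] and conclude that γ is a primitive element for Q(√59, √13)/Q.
[Q(γ) : Q] = 4 (equivalently, Q(γ) = Q(√59, √13))

Obviously Q(γ) ⊆ Q(√59, √13), and [Q(√59, √13):Q] = 4 (since 59, 13 are distinct squarefree integers > 1 with 767 not a perfect square). To show equality we compute the minimal polynomial of γ. From γ = √59 + √13: γ^2 = 59 + 2√(767) + 13 = 72 + 2√(767), so γ^2 - 72 = 2√(767); squaring, (γ^2 - 72)^2 = 4·767, i.e. γ^4 - 144γ^2 + 5184 - 3068 = 0, i.e. γ^4 - 144γ^2 + 2116 = 0. So γ is a root of x^4 - 144x^2 + 2116. This polynomial is irreducible over Q: it has no rational root (each ±√59 ± √13 is irrational), and any factorization into two quadratics over Q would force √(767) ∈ Q (pairing opposite roots) or √59, √13 ∈ Q (other pairings), all impossible. Hence [Q(γ):Q] = 4 = [Q(√59, √13):Q], so Q(γ) = Q(√59, √13).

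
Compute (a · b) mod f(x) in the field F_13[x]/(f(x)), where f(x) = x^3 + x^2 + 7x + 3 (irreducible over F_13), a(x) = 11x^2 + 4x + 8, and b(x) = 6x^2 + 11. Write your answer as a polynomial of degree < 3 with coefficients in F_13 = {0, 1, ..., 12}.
a · b ≡ 9x^2 + 10x + 6 (mod f(x))

Multiply in F_13[x]: a(x)·b(x) = (11x^2 + 4x + 8)·(6x^2 + 11) = x^4 + 11x^3 + 5x + 10. This has degree ≥ 3, so divide by f(x) over F_13: x^4 + 11x^3 + 5x + 10 = (x + 10)·(x^3 + x^2 + 7x + 3) + (9x^2 + 10x + 6). Hence a·b ≡ 9x^2 + 10x + 6 (mod f). (F_13[x]/(f) is a field with 13^3 = 2197 elements since f is irreducible of degree 3.)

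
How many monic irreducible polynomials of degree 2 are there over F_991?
There are 490545 monic irreducible polynomials of degree 2 over F_991

Each element of F_{991^2} that lies in no proper subfield is a root of exactly one monic irreducible of degree 2 over F_991, and each such polynomial has 2 distinct roots in F_{991^2}. By Möbius inversion the count is N_991(2) = (1/2) Σ_{d|2} μ(2/d) · 991^d = (1/2)(μ(2)·991^1 + μ(1)·991^2) = 981090/2 = 490545.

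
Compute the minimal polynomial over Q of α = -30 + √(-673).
m_α(x) = x^2 + 60x + 1573

From α + 30 = √(-673), squaring gives (α + 30)^2 = -673, i.e. α^2 + 60α + 900 = -673, so α^2 + 60α + 1573 = 0. The discriminant of x^2 + 60x + 1573 is (60)^2 - 4·(1573) = 3600 - 6292 = -2692, and 4·(-673) is not a perfect square in Q since -673 is squarefree and ≠ 1. Hence x^2 + 60x + 1573 is irreducible over Q and is the minimal polynomial of α.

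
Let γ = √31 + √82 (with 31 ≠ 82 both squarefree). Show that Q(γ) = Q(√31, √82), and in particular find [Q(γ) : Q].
[Q(γ) : Q] = 4 (equivalently, Q(γ) = Q(√31, √82))

Obviously Q(γ) ⊆ Q(√31, √82), and [Q(√31, √82):Q] = 4 (since 31, 82 are distinct squarefree integers > 1 with 2542 not a perfect square). To show equality we compute the minimal polynomial of γ. From γ = √31 + √82: γ^2 = 31 + 2√(2542) + 82 = 113 + 2√(2542), so γ^2 - 113 = 2√(2542); squaring, (γ^2 - 113)^2 = 4·2542, i.e. γ^4 - 226γ^2 + 12769 - 10168 = 0, i.e. γ^4 - 226γ^2 + 2601 = 0. So γ is a root of x^4 - 226x^2 + 2601. This polynomial is irreducible over Q: it has no rational root (each ±√31 ± √82 is irrational), and any factorization into two quadratics over Q would force √(2542) ∈ Q (pairing opposite roots) or √31, √82 ∈ Q (other pairings), all impossible. Hence [Q(γ):Q] = 4 = [Q(√31, √82):Q], so Q(γ) = Q(√31, √82).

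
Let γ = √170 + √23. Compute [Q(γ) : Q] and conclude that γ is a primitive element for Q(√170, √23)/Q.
[Q(γ) : Q] = 4 (equivalently, Q(γ) = Q(√170, √23))

Obviously Q(γ) ⊆ Q(√170, √23), and [Q(√170, √23):Q] = 4 (since 170, 23 are distinct squarefree integers > 1 with 3910 not a perfect square). To show equality we compute the minimal polynomial of γ. From γ = √170 + √23: γ^2 = 170 + 2√(3910) + 23 = 193 + 2√(3910), so γ^2 - 193 = 2√(3910); squaring, (γ^2 - 193)^2 = 4·3910, i.e. γ^4 - 386γ^2 + 37249 - 15640 = 0, i.e. γ^4 - 386γ^2 + 21609 = 0. So γ is a root of x^4 - 386x^2 + 21609. This polynomial is irreducible over Q: it has no rational root (each ±√170 ± √23 is irrational), and any factorization into two quadratics over Q would force √(3910) ∈ Q (pairing opposite roots) or √170, √23 ∈ Q (other pairings), all impossible. Hence [Q(γ):Q] = 4 = [Q(√170, √23):Q], so Q(γ) = Q(√170, √23).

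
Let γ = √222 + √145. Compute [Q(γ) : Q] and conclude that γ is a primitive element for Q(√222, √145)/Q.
[Q(γ) : Q] = 4 (equivalently, Q(γ) = Q(√222, √145))

Obviously Q(γ) ⊆ Q(√222, √145), and [Q(√222, √145):Q] = 4 (since 222, 145 are distinct squarefree integers > 1 with 32190 not a perfect square). To show equality we compute the minimal polynomial of γ. From γ = √222 + √145: γ^2 = 222 + 2√(32190) + 145 = 367 + 2√(32190), so γ^2 - 367 = 2√(32190); squaring, (γ^2 - 367)^2 = 4·32190, i.e. γ^4 - 734γ^2 + 134689 - 128760 = 0, i.e. γ^4 - 734γ^2 + 5929 = 0. So γ is a root of x^4 - 734x^2 + 5929. This polynomial is irreducible over Q: it has no rational root (each ±√222 ± √145 is irrational), and any factorization into two quadratics over Q would force √(32190) ∈ Q (pairing opposite roots) or √222, √145 ∈ Q (other pairings), all impossible. Hence [Q(γ):Q] = 4 = [Q(√222, √145):Q], so Q(γ) = Q(√222, √145).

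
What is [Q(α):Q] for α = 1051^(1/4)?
[Q(α):Q] = 4

α is a root of x^4 - 1051. By Eisenstein's criterion at the prime p = 1051 (which divides the constant term 1051 but p^2 = 1104601 does not, since 1051 is squarefree), x^4 - 1051 is irreducible over Q. Hence [Q(α):Q] = 4.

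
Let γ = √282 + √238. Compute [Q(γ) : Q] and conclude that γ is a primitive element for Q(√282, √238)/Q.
[Q(γ) : Q] = 4 (equivalently, Q(γ) = Q(√282, √238))

Obviously Q(γ) ⊆ Q(√282, √238), and [Q(√282, √238):Q] = 4 (since 282, 238 are distinct squarefree integers > 1 with 67116 not a perfect square). To show equality we compute the minimal polynomial of γ. From γ = √282 + √238: γ^2 = 282 + 2√(67116) + 238 = 520 + 2√(67116), so γ^2 - 520 = 2√(67116); squaring, (γ^2 - 520)^2 = 4·67116, i.e. γ^4 - 1040γ^2 + 270400 - 268464 = 0, i.e. γ^4 - 1040γ^2 + 1936 = 0. So γ is a root of x^4 - 1040x^2 + 1936. This polynomial is irreducible over Q: it has no rational root (each ±√282 ± √238 is irrational), and any factorization into two quadratics over Q would force √(67116) ∈ Q (pairing opposite roots) or √282, √238 ∈ Q (other pairings), all impossible. Hence [Q(γ):Q] = 4 = [Q(√282, √238):Q], so Q(γ) = Q(√282, √238).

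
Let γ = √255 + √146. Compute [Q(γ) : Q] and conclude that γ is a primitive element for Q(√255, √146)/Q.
[Q(γ) : Q] = 4 (equivalently, Q(γ) = Q(√255, √146))

Obviously Q(γ) ⊆ Q(√255, √146), and [Q(√255, √146):Q] = 4 (since 255, 146 are distinct squarefree integers > 1 with 37230 not a perfect square). To show equality we compute the minimal polynomial of γ. From γ = √255 + √146: γ^2 = 255 + 2√(37230) + 146 = 401 + 2√(37230), so γ^2 - 401 = 2√(37230); squaring, (γ^2 - 401)^2 = 4·37230, i.e. γ^4 - 802γ^2 + 160801 - 148920 = 0, i.e. γ^4 - 802γ^2 + 11881 = 0. So γ is a root of x^4 - 802x^2 + 11881. This polynomial is irreducible over Q: it has no rational root (each ±√255 ± √146 is irrational), and any factorization into two quadratics over Q would force √(37230) ∈ Q (pairing opposite roots) or √255, √146 ∈ Q (other pairings), all impossible. Hence [Q(γ):Q] = 4 = [Q(√255, √146):Q], so Q(γ) = Q(√255, √146).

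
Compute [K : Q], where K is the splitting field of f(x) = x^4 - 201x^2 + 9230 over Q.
[K : Q] = 4

Solving the quadratic in x^2: x^2 = (201 ± √(201^2 - 4·9230))/2 = (201 ± √3481)/2 = (201 ± 59)/2, giving x^2 = 71 or x^2 = 130. So f(x) = (x^2 - 71)(x^2 - 130) and the roots of f are ±√71, ±√130. Hence the splitting field is K = Q(√71, √130). Since 71 and 130 are distinct squarefree integers > 1, their product 9230 is not a perfect square, so √130 ∉ Q(√71). By the tower law [K:Q] = [Q(√71,√130):Q(√71)] · [Q(√71):Q] = 2 · 2 = 4.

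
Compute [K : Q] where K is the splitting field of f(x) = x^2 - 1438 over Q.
[K : Q] = 2

f(x) = x^2 - 1438 factors as (x - √1438)(x + √1438). The splitting field is K = Q(√1438). Since 1438 is squarefree and > 1, it is not a perfect square, so x^2 - 1438 is irreducible over Q and [Q(√1438) : Q] = 2. Hence [K : Q] = 2.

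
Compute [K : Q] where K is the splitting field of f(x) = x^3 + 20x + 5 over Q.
[K : Q] = 6

By the rational root test, any rational root of the monic integer polynomial f(x) = x^3 + 20x + 5 must be an integer dividing the constant term 5, i.e. one of ±{1, 5}. Evaluating: f(1) = 26, f(-1) = -16, f(5) = 230, f(-5) = -220; none is 0, so f has no rational root and is therefore irreducible over Q (a cubic with no linear factor over a field is irreducible). For an irreducible cubic, the Galois group is A_3 or S_3 according as the discriminant disc(f) = -4a^3 - 27b^2 = -4·(20)^3 - 27·(5)^2 = -32675 is or is not a square in Q. Here disc(f) = -32675 is not a perfect square in Q, so the Galois group of f over Q is not contained in A_3 and must be all of S_3. The splitting field has degree |S_3| = 6 over Q, so [K : Q] = 6.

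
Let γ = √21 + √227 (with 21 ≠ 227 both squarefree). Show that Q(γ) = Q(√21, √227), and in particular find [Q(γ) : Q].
[Q(γ) : Q] = 4 (equivalently, Q(γ) = Q(√21, √227))

Obviously Q(γ) ⊆ Q(√21, √227), and [Q(√21, √227):Q] = 4 (since 21, 227 are distinct squarefree integers > 1 with 4767 not a perfect square). To show equality we compute the minimal polynomial of γ. From γ = √21 + √227: γ^2 = 21 + 2√(4767) + 227 = 248 + 2√(4767), so γ^2 - 248 = 2√(4767); squaring, (γ^2 - 248)^2 = 4·4767, i.e. γ^4 - 496γ^2 + 61504 - 19068 = 0, i.e. γ^4 - 496γ^2 + 42436 = 0. So γ is a root of x^4 - 496x^2 + 42436. This polynomial is irreducible over Q: it has no rational root (each ±√21 ± √227 is irrational), and any factorization into two quadratics over Q would force √(4767) ∈ Q (pairing opposite roots) or √21, √227 ∈ Q (other pairings), all impossible. Hence [Q(γ):Q] = 4 = [Q(√21, √227):Q], so Q(γ) = Q(√21, √227).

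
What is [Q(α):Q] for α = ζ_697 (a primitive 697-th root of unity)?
[Q(α):Q] = 640

The minimal polynomial of ζ_697 over Q is the 697-th cyclotomic polynomial Φ_697(x), which is irreducible over Q and has degree φ(697) = 640. Hence [Q(α):Q] = φ(697) = 640.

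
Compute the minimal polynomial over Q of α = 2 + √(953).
m_α(x) = x^2 - 4x - 949

From α - 2 = √(953), squaring gives (α - 2)^2 = 953, i.e. α^2 - 4α + 4 = 953, so α^2 - 4α - 949 = 0. The discriminant of x^2 - 4x - 949 is (-4)^2 - 4·(-949) = 16 + 3796 = 3812, and 4·(953) is not a perfect square in Q since 953 is squarefree and ≠ 1. Hence x^2 - 4x - 949 is irreducible over Q and is the minimal polynomial of α.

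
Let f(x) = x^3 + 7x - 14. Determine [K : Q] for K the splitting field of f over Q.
[K : Q] = 6

By the rational root test, any rational root of the monic integer polynomial f(x) = x^3 + 7x - 14 must be an integer dividing the constant term -14, i.e. one of ±{1, 2, 7, 14}. Evaluating: f(1) = -6, f(-1) = -22, f(2) = 8, f(-2) = -36, f(7) = 378, f(-7) = -406, f(14) = 2828, f(-14) = -2856; none is 0, so f has no rational root and is therefore irreducible over Q (a cubic with no linear factor over a field is irreducible). For an irreducible cubic, the Galois group is A_3 or S_3 according as the discriminant disc(f) = -4a^3 - 27b^2 = -4·(7)^3 - 27·(-14)^2 = -6664 is or is not a square in Q. Here disc(f) = -6664 is not a perfect square in Q, so the Galois group of f over Q is not contained in A_3 and must be all of S_3. The splitting field has degree |S_3| = 6 over Q, so [K : Q] = 6.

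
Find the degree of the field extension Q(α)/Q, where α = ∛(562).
[Q(α):Q] = 3

The minimal polynomial of α is x^3 - 562, irreducible over Q since 562 is not a perfect cube (so x^3 - 562 has no rational root). Hence [Q(α):Q] = deg(m_α) = 3.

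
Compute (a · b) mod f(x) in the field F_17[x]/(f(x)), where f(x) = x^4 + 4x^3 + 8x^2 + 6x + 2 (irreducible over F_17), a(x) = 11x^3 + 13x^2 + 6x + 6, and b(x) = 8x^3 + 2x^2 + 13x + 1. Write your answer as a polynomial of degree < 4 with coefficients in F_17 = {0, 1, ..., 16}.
a · b ≡ 5x^3 + 4x^2 + 6x + 5 (mod f(x))

Multiply in F_17[x]: a(x)·b(x) = (11x^3 + 13x^2 + 6x + 6)·(8x^3 + 2x^2 + 13x + 1) = 3x^6 + 7x^5 + 13x^4 + 2x^3 + x^2 + 16x + 6. This has degree ≥ 4, so divide by f(x) over F_17: 3x^6 + 7x^5 + 13x^4 + 2x^3 + x^2 + 16x + 6 = (3x^2 + 12x + 9)·(x^4 + 4x^3 + 8x^2 + 6x + 2) + (5x^3 + 4x^2 + 6x + 5). Hence a·b ≡ 5x^3 + 4x^2 + 6x + 5 (mod f). (F_17[x]/(f) is a field with 17^4 = 83521 elements since f is irreducible of degree 4.)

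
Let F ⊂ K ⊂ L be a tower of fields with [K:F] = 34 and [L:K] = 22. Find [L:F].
[L:F] = 748

The tower law says that for any tower of field extensions F ⊂ K ⊂ L with finite degrees, [L:F] = [L:K] · [K:F]. Here this gives [L:F] = 22 · 34 = 748.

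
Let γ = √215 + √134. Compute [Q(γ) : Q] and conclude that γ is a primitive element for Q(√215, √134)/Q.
[Q(γ) : Q] = 4 (equivalently, Q(γ) = Q(√215, √134))

Obviously Q(γ) ⊆ Q(√215, √134), and [Q(√215, √134):Q] = 4 (since 215, 134 are distinct squarefree integers > 1 with 28810 not a perfect square). To show equality we compute the minimal polynomial of γ. From γ = √215 + √134: γ^2 = 215 + 2√(28810) + 134 = 349 + 2√(28810), so γ^2 - 349 = 2√(28810); squaring, (γ^2 - 349)^2 = 4·28810, i.e. γ^4 - 698γ^2 + 121801 - 115240 = 0, i.e. γ^4 - 698γ^2 + 6561 = 0. So γ is a root of x^4 - 698x^2 + 6561. This polynomial is irreducible over Q: it has no rational root (each ±√215 ± √134 is irrational), and any factorization into two quadratics over Q would force √(28810) ∈ Q (pairing opposite roots) or √215, √134 ∈ Q (other pairings), all impossible. Hence [Q(γ):Q] = 4 = [Q(√215, √134):Q], so Q(γ) = Q(√215, √134).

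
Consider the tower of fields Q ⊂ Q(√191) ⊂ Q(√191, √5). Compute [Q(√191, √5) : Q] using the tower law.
[Q(√191, √5) : Q] = 4

[Q(√191):Q] = 2 (min poly x^2 - 191, irreducible since 191 is squarefree > 1). For the top step, suppose √5 ∈ Q(√191), say √5 = c + d√191 with c, d ∈ Q. Squaring: 5 = c^2 + 191d^2 + 2cd√191. Since √191 ∉ Q this forces 2cd = 0. If d = 0 then √5 = c ∈ Q, contradicting 5 squarefree > 1. If c = 0 then 5 = 191d^2, so 191·5 = (191d)^2 is a perfect square in Q — but 191·5 = 955 is not a perfect square (since 191 and 5 are distinct squarefree integers). Contradiction. Hence √5 ∉ Q(√191), so x^2 - 5 stays irreducible over Q(√191) and [Q(√191, √5) : Q(√191)] = 2. By the tower law, [Q(√191, √5) : Q] = 2 · 2 = 4.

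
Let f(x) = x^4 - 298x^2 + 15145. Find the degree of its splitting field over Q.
[K : Q] = 4

Solving the quadratic in x^2: x^2 = (298 ± √(298^2 - 4·15145))/2 = (298 ± √28224)/2 = (298 ± 168)/2, giving x^2 = 233 or x^2 = 65. So f(x) = (x^2 - 233)(x^2 - 65) and the roots of f are ±√233, ±√65. Hence the splitting field is K = Q(√233, √65). Since 233 and 65 are distinct squarefree integers > 1, their product 15145 is not a perfect square, so √65 ∉ Q(√233). By the tower law [K:Q] = [Q(√233,√65):Q(√233)] · [Q(√233):Q] = 2 · 2 = 4.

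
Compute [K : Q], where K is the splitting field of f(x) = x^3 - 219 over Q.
[K : Q] = 6

The roots of x^3 - 219 are ∛219, ω∛219, ω^2∛219 where ω = e^(2πi/3) is a primitive cube root of unity, so K = Q(∛219, ω). Now [Q(∛219):Q] = 3 (since 219 is not a perfect cube, x^3 - 219 is irreducible) and [Q(ω):Q] = 2. Both 2 and 3 divide [K:Q], and [K:Q] ≤ 3·2 = 6, so [K:Q] = 6. (Equivalently: Q(∛219) ⊂ R but ω ∉ R, so [K : Q(∛219)] = 2.)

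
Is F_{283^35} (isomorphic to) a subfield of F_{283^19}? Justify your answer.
No: F_{283^35} is not a subfield of F_{283^19}

F_{p^m} embeds in F_{p^n} iff m | n. Here 35 ∤ 19 (since 19 = 0·35 + 19 with remainder 19 ≠ 0), so F_{283^35} is not a subfield of F_{283^19}. Equivalently: if it were, the tower law would give 35 = [F_{283^35}:F_283] dividing [F_{283^19}:F_283] = 19, contradiction.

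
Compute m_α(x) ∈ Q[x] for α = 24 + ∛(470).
m_α(x) = x^3 - 72x^2 + 1728x - 14294

Set β = α - 24 = ∛(470), so β^3 = 470. Then (α - 24)^3 - 470 = 0, i.e. α is a root of g(x) = (x - 24)^3 - 470 = x^3 - 72x^2 + 1728x - 14294. Since g(x) = h(x - 24) where h(x) = x^3 - 470, and h is irreducible over Q (because 470 is not a perfect cube, so h has no rational root, and a monic cubic with no rational root is irreducible), g is also irreducible (irreducibility is preserved under the substitution x → x - 24). Hence m_α(x) = x^3 - 72x^2 + 1728x - 14294.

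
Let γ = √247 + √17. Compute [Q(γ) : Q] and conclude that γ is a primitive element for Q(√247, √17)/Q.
[Q(γ) : Q] = 4 (equivalently, Q(γ) = Q(√247, √17))

Obviously Q(γ) ⊆ Q(√247, √17), and [Q(√247, √17):Q] = 4 (since 247, 17 are distinct squarefree integers > 1 with 4199 not a perfect square). To show equality we compute the minimal polynomial of γ. From γ = √247 + √17: γ^2 = 247 + 2√(4199) + 17 = 264 + 2√(4199), so γ^2 - 264 = 2√(4199); squaring, (γ^2 - 264)^2 = 4·4199, i.e. γ^4 - 528γ^2 + 69696 - 16796 = 0, i.e. γ^4 - 528γ^2 + 52900 = 0. So γ is a root of x^4 - 528x^2 + 52900. This polynomial is irreducible over Q: it has no rational root (each ±√247 ± √17 is irrational), and any factorization into two quadratics over Q would force √(4199) ∈ Q (pairing opposite roots) or √247, √17 ∈ Q (other pairings), all impossible. Hence [Q(γ):Q] = 4 = [Q(√247, √17):Q], so Q(γ) = Q(√247, √17).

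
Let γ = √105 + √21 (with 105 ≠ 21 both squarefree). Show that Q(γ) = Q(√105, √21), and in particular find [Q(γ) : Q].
[Q(γ) : Q] = 4 (equivalently, Q(γ) = Q(√105, √21))

Obviously Q(γ) ⊆ Q(√105, √21), and [Q(√105, √21):Q] = 4 (since 105, 21 are distinct squarefree integers > 1 with 2205 not a perfect square). To show equality we compute the minimal polynomial of γ. From γ = √105 + √21: γ^2 = 105 + 2√(2205) + 21 = 126 + 2√(2205), so γ^2 - 126 = 2√(2205); squaring, (γ^2 - 126)^2 = 4·2205, i.e. γ^4 - 252γ^2 + 15876 - 8820 = 0, i.e. γ^4 - 252γ^2 + 7056 = 0. So γ is a root of x^4 - 252x^2 + 7056. This polynomial is irreducible over Q: it has no rational root (each ±√105 ± √21 is irrational), and any factorization into two quadratics over Q would force √(2205) ∈ Q (pairing opposite roots) or √105, √21 ∈ Q (other pairings), all impossible. Hence [Q(γ):Q] = 4 = [Q(√105, √21):Q], so Q(γ) = Q(√105, √21).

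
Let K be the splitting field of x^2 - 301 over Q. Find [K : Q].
[K : Q] = 2

f(x) = x^2 - 301 factors as (x - √301)(x + √301). The splitting field is K = Q(√301). Since 301 is squarefree and > 1, it is not a perfect square, so x^2 - 301 is irreducible over Q and [Q(√301) : Q] = 2. Hence [K : Q] = 2.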